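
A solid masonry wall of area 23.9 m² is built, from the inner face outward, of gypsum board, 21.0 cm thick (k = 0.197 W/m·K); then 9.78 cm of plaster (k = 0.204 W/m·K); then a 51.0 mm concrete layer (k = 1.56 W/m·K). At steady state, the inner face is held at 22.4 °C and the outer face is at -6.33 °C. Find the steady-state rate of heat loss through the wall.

Resistance network (inner→outer):
  R_gypsum board = L/(kA) = 0.210/(0.197·23.9) = 0.04460 K/W
  R_plaster = L/(kA) = 0.0978/(0.204·23.9) = 0.02006 K/W
  R_concrete = L/(kA) = 0.0510/(1.56·23.9) = 0.001368 K/W
ΣR = 0.04460 + 0.02006 + 0.001368 = 0.06603 K/W
Q = ΔT/ΣR = (22.4 °C − -6.33 °C)/0.06603 = 435 W

Q = 435 W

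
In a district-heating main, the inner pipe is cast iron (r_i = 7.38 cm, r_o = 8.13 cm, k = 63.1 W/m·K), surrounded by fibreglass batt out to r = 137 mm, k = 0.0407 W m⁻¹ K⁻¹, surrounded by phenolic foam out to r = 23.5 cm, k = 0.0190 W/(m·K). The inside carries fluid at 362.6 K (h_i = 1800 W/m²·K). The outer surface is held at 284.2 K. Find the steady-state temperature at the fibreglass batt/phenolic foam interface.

Resistance network (inner→outer):
  R'_conv,in = 1/(2πr h) = 1/(2π·0.0738·1800) = 0.001198 m·K/W
  R'_cast iron = ln(0.0813/0.0738)/(2πk) = 0.09679/(2π·63.1) = 2.441×10^-4 m·K/W
  R'_fibreglass batt = ln(0.137/0.0813)/(2πk) = 0.5218/(2π·0.0407) = 2.041 m·K/W
  R'_phenolic foam = ln(0.235/0.137)/(2πk) = 0.5396/(2π·0.0190) = 4.520 m·K/W
ΣR = 0.001198 + 2.441×10^-4 + 2.041 + 4.520 = 6.562 m·K/W
Q' = ΔT/ΣR = (362.6 K − 284.2 K)/6.562 = 11.95 W/m
From the inner boundary to the fibreglass batt/phenolic foam interface, ΣR_partial = 2.042 m·K/W.
T_interface = T_in − Q'·ΣR_partial = 362.6 K − (11.95)(2.042) = 338.2 K

T = 338.2 K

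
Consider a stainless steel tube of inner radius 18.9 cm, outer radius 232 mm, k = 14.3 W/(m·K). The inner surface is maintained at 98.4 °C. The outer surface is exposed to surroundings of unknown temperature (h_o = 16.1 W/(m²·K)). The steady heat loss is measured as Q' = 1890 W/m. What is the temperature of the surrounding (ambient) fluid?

T_out = 13.6 °C

Sum the resistances:
  R'_stainless steel = ln(0.232/0.189)/(2πk) = 0.2050/(2π·14.3) = 0.002281 m·K/W
  R'_conv,out = 1/(2πr h) = 1/(2π·0.232·16.1) = 0.04261 m·K/W
ΣR = 0.04489 m·K/W
ΔT = Q'·ΣR = 1890 × 0.04489 = 84.84 K
Heat flows outward, so T_out = T_in − ΔT = 98.4 − 84.84 = 13.6 °C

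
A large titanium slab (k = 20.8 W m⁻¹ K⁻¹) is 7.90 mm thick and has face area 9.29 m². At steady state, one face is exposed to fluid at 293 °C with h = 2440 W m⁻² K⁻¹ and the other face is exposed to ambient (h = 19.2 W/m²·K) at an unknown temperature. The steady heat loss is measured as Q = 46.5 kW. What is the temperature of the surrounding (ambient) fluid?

Series resistances:
  R_conv,in = 1/(hA) = 1/(2440·9.29) = 4.412×10^-5 K/W
  R_titanium = L/(kA) = 0.00790/(20.8·9.29) = 4.088×10^-5 K/W
  R_conv,out = 1/(hA) = 1/(19.2·9.29) = 0.005606 K/W
ΣR = 0.005691 K/W
ΔT = Q·ΣR = 46500 × 0.005691 = 264.6 K
Heat flows outward, so T_out = T_in − ΔT = 293 − 264.6 = 28.4 °C

T_out = 28.4 °C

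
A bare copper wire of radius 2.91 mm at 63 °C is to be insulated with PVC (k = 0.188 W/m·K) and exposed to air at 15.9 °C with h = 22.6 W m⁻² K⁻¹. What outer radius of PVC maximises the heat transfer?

r_cr = 0.832 cm

For a cylinder, r_cr = k_ins/h = 0.188/22.6 = 0.00832 m = 0.832 cm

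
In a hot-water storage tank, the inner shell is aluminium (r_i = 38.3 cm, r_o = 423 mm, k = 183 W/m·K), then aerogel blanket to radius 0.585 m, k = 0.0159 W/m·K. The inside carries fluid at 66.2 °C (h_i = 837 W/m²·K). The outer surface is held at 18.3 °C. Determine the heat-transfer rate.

Series thermal resistances, inner to outer:
  R_conv,in = 1/(4πr²h) = 1/(4π·0.383²·837) = 6.481×10^-4 K/W
  R_aluminium = (1/0.383 − 1/0.423)/(4πk) = 0.2469/(4π·183) = 1.074×10^-4 K/W
  R_aerogel blanket = (1/0.423 − 1/0.585)/(4πk) = 0.6547/(4π·0.0159) = 3.277 K/W
ΣR = 6.481×10^-4 + 1.074×10^-4 + 3.277 = 3.278 K/W
Q = ΔT/ΣR = (66.2 °C − 18.3 °C)/3.278 = 14.6 W

Q = 14.6 W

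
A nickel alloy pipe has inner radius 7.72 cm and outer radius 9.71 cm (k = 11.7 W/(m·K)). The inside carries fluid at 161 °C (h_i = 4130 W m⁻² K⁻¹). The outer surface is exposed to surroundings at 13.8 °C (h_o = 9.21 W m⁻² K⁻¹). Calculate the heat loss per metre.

Treat each layer as a resistance in series:
  R'_conv,in = 1/(2πr h) = 1/(2π·0.0772·4130) = 4.992×10^-4 m·K/W
  R'_nickel alloy = ln(0.0971/0.0772)/(2πk) = 0.2293/(2π·11.7) = 0.003120 m·K/W
  R'_conv,out = 1/(2πr h) = 1/(2π·0.0971·9.21) = 0.1780 m·K/W
ΣR = 4.992×10^-4 + 0.003120 + 0.1780 = 0.1816 m·K/W
Q' = ΔT/ΣR = (161 °C − 13.8 °C)/0.1816 = 811 W/m

Q' = 811 W/m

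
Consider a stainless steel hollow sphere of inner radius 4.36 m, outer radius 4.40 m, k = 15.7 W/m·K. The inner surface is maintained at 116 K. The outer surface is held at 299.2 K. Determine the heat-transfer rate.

Q = 4πk·ΔT/(1/r₁ − 1/r₂) = 4π × 15.7 × 183.2 / (1/4.36 − 1/4.40) = 1.73×10^7 W

Q = 1.73×10^7 W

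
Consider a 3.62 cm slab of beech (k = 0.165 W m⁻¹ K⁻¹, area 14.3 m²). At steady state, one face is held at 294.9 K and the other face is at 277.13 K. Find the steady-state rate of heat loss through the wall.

Q = 1160 W

Q = kA·ΔT/L = 0.165 × 14.3 × |294.9 K − 277.13 K| / 0.0362 = 1160 W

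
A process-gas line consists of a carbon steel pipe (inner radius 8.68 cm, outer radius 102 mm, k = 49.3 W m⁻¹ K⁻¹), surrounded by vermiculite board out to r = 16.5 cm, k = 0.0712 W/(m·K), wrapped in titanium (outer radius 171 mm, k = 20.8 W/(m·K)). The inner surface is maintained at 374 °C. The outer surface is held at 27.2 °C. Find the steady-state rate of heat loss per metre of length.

Q' = 322 W/m

Treat each layer as a resistance in series:
  R'_carbon steel = ln(0.102/0.0868)/(2πk) = 0.1614/(2π·49.3) = 5.209×10^-4 m·K/W
  R'_vermiculite board = ln(0.165/0.102)/(2πk) = 0.4810/(2π·0.0712) = 1.075 m·K/W
  R'_titanium = ln(0.171/0.165)/(2πk) = 0.03572/(2π·20.8) = 2.733×10^-4 m·K/W
ΣR = 5.209×10^-4 + 1.075 + 2.733×10^-4 = 1.076 m·K/W
Q' = ΔT/ΣR = (374 °C − 27.2 °C)/1.076 = 322 W/m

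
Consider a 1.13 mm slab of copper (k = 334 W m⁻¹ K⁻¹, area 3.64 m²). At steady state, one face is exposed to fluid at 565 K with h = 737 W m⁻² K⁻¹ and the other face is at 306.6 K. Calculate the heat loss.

Series thermal resistances, inner to outer:
  R_conv,in = 1/(hA) = 1/(737·3.64) = 3.728×10^-4 K/W
  R_copper = L/(kA) = 0.00113/(334·3.64) = 9.295×10^-7 K/W
ΣR = 3.728×10^-4 + 9.295×10^-7 = 3.737×10^-4 K/W
Q = ΔT/ΣR = (565 K − 306.6 K)/3.737×10^-4 = 6.91×10^5 W

Q = 6.91×10^5 W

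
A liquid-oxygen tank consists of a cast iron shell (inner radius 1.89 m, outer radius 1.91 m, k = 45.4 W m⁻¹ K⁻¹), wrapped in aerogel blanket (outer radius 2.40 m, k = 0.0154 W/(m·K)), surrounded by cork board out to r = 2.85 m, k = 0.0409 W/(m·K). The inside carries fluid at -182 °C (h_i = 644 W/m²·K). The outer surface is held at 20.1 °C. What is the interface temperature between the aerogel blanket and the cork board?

T = -17.9 °C

Resistance network (inner→outer):
  R_conv,in = 1/(4πr²h) = 1/(4π·1.89²·644) = 3.459×10^-5 K/W
  R_cast iron = (1/1.89 − 1/1.91)/(4πk) = 0.005540/(4π·45.4) = 9.711×10^-6 K/W
  R_aerogel blanket = (1/1.91 − 1/2.40)/(4πk) = 0.1069/(4π·0.0154) = 0.5524 K/W
  R_cork board = (1/2.40 − 1/2.85)/(4πk) = 0.06579/(4π·0.0409) = 0.1280 K/W
ΣR = 3.459×10^-5 + 9.711×10^-6 + 0.5524 + 0.1280 = 0.6804 K/W
Q = ΔT/ΣR = (-182 °C − 20.1 °C)/0.6804 = -297.0 W
From the inner boundary to the aerogel blanket/cork board interface, ΣR_partial = 0.5524 K/W.
T_interface = T_in − Q·ΣR_partial = -182 °C − (-297.0)(0.5524) = -17.9 °C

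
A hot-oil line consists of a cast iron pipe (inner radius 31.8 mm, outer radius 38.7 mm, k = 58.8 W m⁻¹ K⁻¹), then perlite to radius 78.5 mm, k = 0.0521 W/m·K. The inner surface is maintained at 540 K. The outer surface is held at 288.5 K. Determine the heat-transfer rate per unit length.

Series thermal resistances, inner to outer:
  R'_cast iron = ln(0.0387/0.0318)/(2πk) = 0.1964/(2π·58.8) = 5.315×10^-4 m·K/W
  R'_perlite = ln(0.0785/0.0387)/(2πk) = 0.7073/(2π·0.0521) = 2.161 m·K/W
ΣR = 5.315×10^-4 + 2.161 = 2.162 m·K/W
Q' = ΔT/ΣR = (540 K − 288.5 K)/2.162 = 116 W/m

Q' = 116 W/m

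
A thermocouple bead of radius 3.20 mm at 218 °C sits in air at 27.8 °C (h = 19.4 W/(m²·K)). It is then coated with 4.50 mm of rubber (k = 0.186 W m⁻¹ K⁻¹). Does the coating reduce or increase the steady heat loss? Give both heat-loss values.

Critical radius for a sphere: r_cr = 2k/h = 0.0192 m = 1.92 cm.
Outer radius after coating: r₂ = 0.00320 + 0.00450 = 0.00770 m.
Since r₁ < r_cr and r₂ ≤ r_cr, the coating moves toward the maximum at r_cr — heat loss rises.
Bare: R = 1/(4πr₁²h) = 400.6 K/W; Q = 190.2/400.6 = 0.475 W.
Coated: R = R_cond + R_conv = 147.3 K/W; Q = 190.2/147.3 = 1.29 W.

increases: 0.475 → 1.29 W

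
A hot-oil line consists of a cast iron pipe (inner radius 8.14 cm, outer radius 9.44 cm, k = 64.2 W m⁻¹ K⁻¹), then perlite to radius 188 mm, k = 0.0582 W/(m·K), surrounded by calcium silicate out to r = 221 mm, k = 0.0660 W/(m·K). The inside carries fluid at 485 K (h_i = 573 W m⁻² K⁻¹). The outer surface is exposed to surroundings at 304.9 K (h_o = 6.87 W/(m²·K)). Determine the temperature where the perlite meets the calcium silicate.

Series thermal resistances, inner to outer:
  R'_conv,in = 1/(2πr h) = 1/(2π·0.0814·573) = 0.003412 m·K/W
  R'_cast iron = ln(0.0944/0.0814)/(2πk) = 0.1482/(2π·64.2) = 3.673×10^-4 m·K/W
  R'_perlite = ln(0.188/0.0944)/(2πk) = 0.6889/(2π·0.0582) = 1.884 m·K/W
  R'_calcium silicate = ln(0.221/0.188)/(2πk) = 0.1617/(2π·0.0660) = 0.3900 m·K/W
  R'_conv,out = 1/(2πr h) = 1/(2π·0.221·6.87) = 0.1048 m·K/W
ΣR = 0.003412 + 3.673×10^-4 + 1.884 + 0.3900 + 0.1048 = 2.383 m·K/W
Q' = ΔT/ΣR = (485 K − 304.9 K)/2.383 = 75.58 W/m
From the inner boundary to the perlite/calcium silicate interface, ΣR_partial = 1.888 m·K/W.
T_interface = T_in − Q'·ΣR_partial = 485 K − (75.58)(1.888) = 342.3 K

T = 342.3 K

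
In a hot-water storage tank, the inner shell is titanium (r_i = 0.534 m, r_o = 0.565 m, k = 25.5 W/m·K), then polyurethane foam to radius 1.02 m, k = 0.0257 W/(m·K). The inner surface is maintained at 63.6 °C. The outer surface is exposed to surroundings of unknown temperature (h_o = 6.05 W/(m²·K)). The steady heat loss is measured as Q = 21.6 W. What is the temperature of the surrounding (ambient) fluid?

Series resistances:
  R_titanium = (1/0.534 − 1/0.565)/(4πk) = 0.1027/(4π·25.5) = 3.206×10^-4 K/W
  R_polyurethane foam = (1/0.565 − 1/1.02)/(4πk) = 0.7895/(4π·0.0257) = 2.445 K/W
  R_conv,out = 1/(4πr²h) = 1/(4π·1.02²·6.05) = 0.01264 K/W
ΣR = 2.458 K/W
ΔT = Q·ΣR = 21.6 × 2.458 = 53.09 K
Heat flows outward, so T_out = T_in − ΔT = 63.6 − 53.09 = 10.5 °C

T_out = 10.5 °C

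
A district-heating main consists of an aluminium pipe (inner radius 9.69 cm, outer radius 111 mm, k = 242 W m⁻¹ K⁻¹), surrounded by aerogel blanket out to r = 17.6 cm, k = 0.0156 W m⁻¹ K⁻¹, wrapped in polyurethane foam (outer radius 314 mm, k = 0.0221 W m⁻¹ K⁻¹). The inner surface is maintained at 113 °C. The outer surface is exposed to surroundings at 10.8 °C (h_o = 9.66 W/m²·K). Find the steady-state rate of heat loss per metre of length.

Treat each layer as a resistance in series:
  R'_aluminium = ln(0.111/0.0969)/(2πk) = 0.1359/(2π·242) = 8.934×10^-5 m·K/W
  R'_aerogel blanket = ln(0.176/0.111)/(2πk) = 0.4610/(2π·0.0156) = 4.703 m·K/W
  R'_polyurethane foam = ln(0.314/0.176)/(2πk) = 0.5789/(2π·0.0221) = 4.169 m·K/W
  R'_conv,out = 1/(2πr h) = 1/(2π·0.314·9.66) = 0.05247 m·K/W
ΣR = 8.934×10^-5 + 4.703 + 4.169 + 0.05247 = 8.925 m·K/W
Q' = ΔT/ΣR = (113 °C − 10.8 °C)/8.925 = 11.5 W/m

Q' = 11.5 W/m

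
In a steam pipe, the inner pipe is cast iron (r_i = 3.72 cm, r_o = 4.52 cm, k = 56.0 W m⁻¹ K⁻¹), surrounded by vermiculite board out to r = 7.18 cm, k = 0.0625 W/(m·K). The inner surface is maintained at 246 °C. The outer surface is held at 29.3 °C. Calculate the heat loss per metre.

Series thermal resistances, inner to outer:
  R'_cast iron = ln(0.0452/0.0372)/(2πk) = 0.1948/(2π·56.0) = 5.536×10^-4 m·K/W
  R'_vermiculite board = ln(0.0718/0.0452)/(2πk) = 0.4628/(2π·0.0625) = 1.178 m·K/W
ΣR = 5.536×10^-4 + 1.178 = 1.179 m·K/W
Q' = ΔT/ΣR = (246 °C − 29.3 °C)/1.179 = 184 W/m

Q' = 184 W/m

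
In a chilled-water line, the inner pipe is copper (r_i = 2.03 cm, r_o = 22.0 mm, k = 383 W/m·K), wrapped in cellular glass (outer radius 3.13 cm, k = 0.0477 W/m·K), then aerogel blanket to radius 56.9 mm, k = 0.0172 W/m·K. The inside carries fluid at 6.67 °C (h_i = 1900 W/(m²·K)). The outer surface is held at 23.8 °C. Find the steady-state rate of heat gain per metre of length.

Treat each layer as a resistance in series:
  R'_conv,in = 1/(2πr h) = 1/(2π·0.0203·1900) = 0.004126 m·K/W
  R'_copper = ln(0.0220/0.0203)/(2πk) = 0.08042/(2π·383) = 3.342×10^-5 m·K/W
  R'_cellular glass = ln(0.0313/0.0220)/(2πk) = 0.3526/(2π·0.0477) = 1.176 m·K/W
  R'_aerogel blanket = ln(0.0569/0.0313)/(2πk) = 0.5977/(2π·0.0172) = 5.530 m·K/W
ΣR = 0.004126 + 3.342×10^-5 + 1.176 + 5.530 = 6.710 m·K/W
Q' = ΔT/ΣR = (6.67 °C − 23.8 °C)/6.710 = -2.55 W/m
(Negative Q' ⇒ heat flows inward; heat gain = 2.55 W/m.)

Q' = 2.55 W/m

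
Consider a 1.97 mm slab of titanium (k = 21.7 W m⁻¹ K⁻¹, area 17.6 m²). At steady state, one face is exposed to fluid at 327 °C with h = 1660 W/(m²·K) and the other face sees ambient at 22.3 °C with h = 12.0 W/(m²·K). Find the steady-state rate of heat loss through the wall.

Q = 63.8 kW

Series thermal resistances, inner to outer:
  R_conv,in = 1/(hA) = 1/(1660·17.6) = 3.423×10^-5 K/W
  R_titanium = L/(kA) = 0.00197/(21.7·17.6) = 5.158×10^-6 K/W
  R_conv,out = 1/(hA) = 1/(12.0·17.6) = 0.004735 K/W
ΣR = 3.423×10^-5 + 5.158×10^-6 + 0.004735 = 0.004774 K/W
Q = ΔT/ΣR = (327 °C − 22.3 °C)/0.004774 = 63800 W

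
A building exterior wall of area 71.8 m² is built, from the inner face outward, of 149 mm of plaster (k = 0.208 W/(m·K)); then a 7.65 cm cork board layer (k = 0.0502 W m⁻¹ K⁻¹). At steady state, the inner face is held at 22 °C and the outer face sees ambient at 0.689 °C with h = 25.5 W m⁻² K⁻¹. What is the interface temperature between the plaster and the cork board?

Treat each layer as a resistance in series:
  R_plaster = L/(kA) = 0.149/(0.208·71.8) = 0.009977 K/W
  R_cork board = L/(kA) = 0.0765/(0.0502·71.8) = 0.02122 K/W
  R_conv,out = 1/(hA) = 1/(25.5·71.8) = 5.462×10^-4 K/W
ΣR = 0.009977 + 0.02122 + 5.462×10^-4 = 0.03174 K/W
Q = ΔT/ΣR = (22 °C − 0.689 °C)/0.03174 = 671.4 W
From the inner boundary to the plaster/cork board interface, ΣR_partial = 0.009977 K/W.
T_interface = T_in − Q·ΣR_partial = 22 °C − (671.4)(0.009977) = 15.3 °C

T = 15.3 °C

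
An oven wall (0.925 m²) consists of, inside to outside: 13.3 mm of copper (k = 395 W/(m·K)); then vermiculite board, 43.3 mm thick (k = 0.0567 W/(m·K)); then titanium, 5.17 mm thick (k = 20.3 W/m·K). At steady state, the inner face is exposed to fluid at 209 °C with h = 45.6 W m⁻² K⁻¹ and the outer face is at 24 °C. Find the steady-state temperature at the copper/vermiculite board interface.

Resistance network (inner→outer):
  R_conv,in = 1/(hA) = 1/(45.6·0.925) = 0.02371 K/W
  R_copper = L/(kA) = 0.0133/(395·0.925) = 3.640×10^-5 K/W
  R_vermiculite board = L/(kA) = 0.0433/(0.0567·0.925) = 0.8256 K/W
  R_titanium = L/(kA) = 0.00517/(20.3·0.925) = 2.753×10^-4 K/W
ΣR = 0.02371 + 3.640×10^-5 + 0.8256 + 2.753×10^-4 = 0.8496 K/W
Q = ΔT/ΣR = (209 °C − 24 °C)/0.8496 = 217.7 W
From the inner boundary to the copper/vermiculite board interface, ΣR_partial = 0.02375 K/W.
T_interface = T_in − Q·ΣR_partial = 209 °C − (217.7)(0.02375) = 204 °C

T = 204 °C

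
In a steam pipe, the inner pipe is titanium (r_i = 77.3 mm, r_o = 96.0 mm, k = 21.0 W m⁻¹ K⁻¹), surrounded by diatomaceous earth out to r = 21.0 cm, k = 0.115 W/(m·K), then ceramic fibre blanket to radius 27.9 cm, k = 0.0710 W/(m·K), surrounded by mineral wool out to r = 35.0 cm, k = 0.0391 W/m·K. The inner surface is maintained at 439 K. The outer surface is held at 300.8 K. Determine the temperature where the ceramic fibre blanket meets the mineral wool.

T = 349.0 K

Series thermal resistances, inner to outer:
  R'_titanium = ln(0.0960/0.0773)/(2πk) = 0.2167/(2π·21.0) = 0.001642 m·K/W
  R'_diatomaceous earth = ln(0.210/0.0960)/(2πk) = 0.7828/(2π·0.115) = 1.083 m·K/W
  R'_ceramic fibre blanket = ln(0.279/0.210)/(2πk) = 0.2841/(2π·0.0710) = 0.6369 m·K/W
  R'_mineral wool = ln(0.350/0.279)/(2πk) = 0.2267/(2π·0.0391) = 0.9229 m·K/W
ΣR = 0.001642 + 1.083 + 0.6369 + 0.9229 = 2.644 m·K/W
Q' = ΔT/ΣR = (439 K − 300.8 K)/2.644 = 52.27 W/m
From the inner boundary to the ceramic fibre blanket/mineral wool interface, ΣR_partial = 1.722 m·K/W.
T_interface = T_in − Q'·ΣR_partial = 439 K − (52.27)(1.722) = 349.0 K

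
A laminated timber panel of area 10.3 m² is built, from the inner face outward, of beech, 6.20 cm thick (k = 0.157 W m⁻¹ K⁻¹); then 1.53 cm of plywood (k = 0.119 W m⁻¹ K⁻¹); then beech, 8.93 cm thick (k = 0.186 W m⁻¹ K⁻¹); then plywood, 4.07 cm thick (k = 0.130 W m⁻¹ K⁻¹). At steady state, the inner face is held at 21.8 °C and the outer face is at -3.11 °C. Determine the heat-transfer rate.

Treat each layer as a resistance in series:
  R_beech = L/(kA) = 0.0620/(0.157·10.3) = 0.03834 K/W
  R_plywood = L/(kA) = 0.0153/(0.119·10.3) = 0.01248 K/W
  R_beech = L/(kA) = 0.0893/(0.186·10.3) = 0.04661 K/W
  R_plywood = L/(kA) = 0.0407/(0.130·10.3) = 0.03040 K/W
ΣR = 0.03834 + 0.01248 + 0.04661 + 0.03040 = 0.1278 K/W
Q = ΔT/ΣR = (21.8 °C − -3.11 °C)/0.1278 = 195 W

Q = 195 W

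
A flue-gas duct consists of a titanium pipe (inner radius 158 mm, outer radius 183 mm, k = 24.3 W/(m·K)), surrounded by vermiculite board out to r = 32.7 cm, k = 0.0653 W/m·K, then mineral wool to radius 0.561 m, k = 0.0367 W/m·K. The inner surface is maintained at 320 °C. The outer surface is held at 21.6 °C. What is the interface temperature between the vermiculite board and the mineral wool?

T = 208 °C

Resistance network (inner→outer):
  R'_titanium = ln(0.183/0.158)/(2πk) = 0.1469/(2π·24.3) = 9.621×10^-4 m·K/W
  R'_vermiculite board = ln(0.327/0.183)/(2πk) = 0.5805/(2π·0.0653) = 1.415 m·K/W
  R'_mineral wool = ln(0.561/0.327)/(2πk) = 0.5398/(2π·0.0367) = 2.341 m·K/W
ΣR = 9.621×10^-4 + 1.415 + 2.341 = 3.757 m·K/W
Q' = ΔT/ΣR = (320 °C − 21.6 °C)/3.757 = 79.43 W/m
From the inner boundary to the vermiculite board/mineral wool interface, ΣR_partial = 1.416 m·K/W.
T_interface = T_in − Q'·ΣR_partial = 320 °C − (79.43)(1.416) = 208 °C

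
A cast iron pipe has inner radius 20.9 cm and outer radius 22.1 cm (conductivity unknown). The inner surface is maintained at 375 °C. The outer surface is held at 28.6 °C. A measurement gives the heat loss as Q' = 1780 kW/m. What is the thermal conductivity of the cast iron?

k = 45.7 W/m·K

ΣR = ΔT/Q' = |375 − 28.6|/1.78×10^6 = 1.946×10^-4 m·K/W
ln(r₂/r₁)/(2πk) = 1.946×10^-4 ⇒ k = 0.05583/(2π·1.946×10^-4) = 45.7 W/m·K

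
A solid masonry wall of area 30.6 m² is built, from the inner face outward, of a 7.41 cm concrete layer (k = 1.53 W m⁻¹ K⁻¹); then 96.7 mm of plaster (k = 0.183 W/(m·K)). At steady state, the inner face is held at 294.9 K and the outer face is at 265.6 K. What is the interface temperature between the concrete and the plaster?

Series thermal resistances, inner to outer:
  R_concrete = L/(kA) = 0.0741/(1.53·30.6) = 0.001583 K/W
  R_plaster = L/(kA) = 0.0967/(0.183·30.6) = 0.01727 K/W
ΣR = 0.001583 + 0.01727 = 0.01885 K/W
Q = ΔT/ΣR = (294.9 K − 265.6 K)/0.01885 = 1554 W
From the inner boundary to the concrete/plaster interface, ΣR_partial = 0.001583 K/W.
T_interface = T_in − Q·ΣR_partial = 294.9 K − (1554)(0.001583) = 292.4 K

T = 292.4 K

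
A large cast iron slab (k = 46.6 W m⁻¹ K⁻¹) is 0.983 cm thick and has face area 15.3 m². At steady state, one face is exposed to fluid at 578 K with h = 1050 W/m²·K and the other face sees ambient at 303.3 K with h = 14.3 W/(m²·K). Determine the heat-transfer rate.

Q = 59.1 kW

Resistance network (inner→outer):
  R_conv,in = 1/(hA) = 1/(1050·15.3) = 6.225×10^-5 K/W
  R_cast iron = L/(kA) = 0.00983/(46.6·15.3) = 1.379×10^-5 K/W
  R_conv,out = 1/(hA) = 1/(14.3·15.3) = 0.004571 K/W
ΣR = 6.225×10^-5 + 1.379×10^-5 + 0.004571 = 0.004647 K/W
Q = ΔT/ΣR = (578 K − 303.3 K)/0.004647 = 59100 W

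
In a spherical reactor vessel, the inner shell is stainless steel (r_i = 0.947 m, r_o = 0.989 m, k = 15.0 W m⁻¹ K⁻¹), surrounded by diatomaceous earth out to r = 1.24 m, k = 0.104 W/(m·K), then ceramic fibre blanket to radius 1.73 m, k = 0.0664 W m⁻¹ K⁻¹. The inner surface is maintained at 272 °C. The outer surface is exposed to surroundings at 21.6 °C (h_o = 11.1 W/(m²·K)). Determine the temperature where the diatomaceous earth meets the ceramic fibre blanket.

T = 181 °C

Series thermal resistances, inner to outer:
  R_stainless steel = (1/0.947 − 1/0.989)/(4πk) = 0.04484/(4π·15.0) = 2.379×10^-4 K/W
  R_diatomaceous earth = (1/0.989 − 1/1.24)/(4πk) = 0.2047/(4π·0.104) = 0.1566 K/W
  R_ceramic fibre blanket = (1/1.24 − 1/1.73)/(4πk) = 0.2284/(4π·0.0664) = 0.2737 K/W
  R_conv,out = 1/(4πr²h) = 1/(4π·1.73²·11.1) = 0.002395 K/W
ΣR = 2.379×10^-4 + 0.1566 + 0.2737 + 0.002395 = 0.4329 K/W
Q = ΔT/ΣR = (272 °C − 21.6 °C)/0.4329 = 578.4 W
From the inner boundary to the diatomaceous earth/ceramic fibre blanket interface, ΣR_partial = 0.1568 K/W.
T_interface = T_in − Q·ΣR_partial = 272 °C − (578.4)(0.1568) = 181 °C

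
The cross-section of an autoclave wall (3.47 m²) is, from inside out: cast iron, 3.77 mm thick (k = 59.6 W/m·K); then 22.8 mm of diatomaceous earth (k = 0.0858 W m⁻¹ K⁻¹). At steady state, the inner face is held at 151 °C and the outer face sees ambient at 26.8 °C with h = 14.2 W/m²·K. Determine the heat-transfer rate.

Q = 1280 W

Treat each layer as a resistance in series:
  R_cast iron = L/(kA) = 0.00377/(59.6·3.47) = 1.823×10^-5 K/W
  R_diatomaceous earth = L/(kA) = 0.0228/(0.0858·3.47) = 0.07658 K/W
  R_conv,out = 1/(hA) = 1/(14.2·3.47) = 0.02029 K/W
ΣR = 1.823×10^-5 + 0.07658 + 0.02029 = 0.09689 K/W
Q = ΔT/ΣR = (151 °C − 26.8 °C)/0.09689 = 1280 W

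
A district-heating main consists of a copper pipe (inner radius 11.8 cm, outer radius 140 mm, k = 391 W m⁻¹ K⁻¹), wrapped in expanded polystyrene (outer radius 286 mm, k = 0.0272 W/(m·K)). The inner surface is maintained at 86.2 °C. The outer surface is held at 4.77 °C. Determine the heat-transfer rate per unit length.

Q' = 19.5 W/m

Resistance network (inner→outer):
  R'_copper = ln(0.140/0.118)/(2πk) = 0.1710/(2π·391) = 6.959×10^-5 m·K/W
  R'_expanded polystyrene = ln(0.286/0.140)/(2πk) = 0.7143/(2π·0.0272) = 4.180 m·K/W
ΣR = 6.959×10^-5 + 4.180 = 4.180 m·K/W
Q' = ΔT/ΣR = (86.2 °C − 4.77 °C)/4.180 = 19.5 W/m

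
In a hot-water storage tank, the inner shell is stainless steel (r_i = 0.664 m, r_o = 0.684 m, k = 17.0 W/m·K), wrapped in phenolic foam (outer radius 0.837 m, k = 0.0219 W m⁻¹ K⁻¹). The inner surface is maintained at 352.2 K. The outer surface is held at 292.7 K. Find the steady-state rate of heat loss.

Q = 61.3 W

Resistance network (inner→outer):
  R_stainless steel = (1/0.664 − 1/0.684)/(4πk) = 0.04404/(4π·17.0) = 2.061×10^-4 K/W
  R_phenolic foam = (1/0.684 − 1/0.837)/(4πk) = 0.2672/(4π·0.0219) = 0.9711 K/W
ΣR = 2.061×10^-4 + 0.9711 = 0.9713 K/W
Q = ΔT/ΣR = (352.2 K − 292.7 K)/0.9713 = 61.3 W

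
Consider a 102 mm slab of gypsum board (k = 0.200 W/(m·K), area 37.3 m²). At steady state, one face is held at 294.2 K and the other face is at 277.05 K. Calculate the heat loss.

Q = 1250 W

Q = kA·ΔT/L = 0.200 × 37.3 × |294.2 K − 277.05 K| / 0.102 = 1250 W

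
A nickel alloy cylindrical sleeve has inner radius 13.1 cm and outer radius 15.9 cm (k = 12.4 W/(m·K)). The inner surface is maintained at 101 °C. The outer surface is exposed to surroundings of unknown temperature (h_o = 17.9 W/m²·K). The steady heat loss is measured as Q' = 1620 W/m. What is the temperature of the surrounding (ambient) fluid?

Series resistances:
  R'_nickel alloy = ln(0.159/0.131)/(2πk) = 0.1937/(2π·12.4) = 0.002486 m·K/W
  R'_conv,out = 1/(2πr h) = 1/(2π·0.159·17.9) = 0.05592 m·K/W
ΣR = 0.05841 m·K/W
ΔT = Q'·ΣR = 1620 × 0.05841 = 94.62 K
Heat flows outward, so T_out = T_in − ΔT = 101 − 94.62 = 6.38 °C

T_out = 6.38 °C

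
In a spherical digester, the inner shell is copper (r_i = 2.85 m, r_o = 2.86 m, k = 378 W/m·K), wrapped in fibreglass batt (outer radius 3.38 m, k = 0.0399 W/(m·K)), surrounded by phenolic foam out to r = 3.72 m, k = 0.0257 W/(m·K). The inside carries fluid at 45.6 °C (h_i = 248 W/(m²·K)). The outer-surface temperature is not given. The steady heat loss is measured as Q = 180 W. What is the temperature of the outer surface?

T_out = 11.2 °C

Sum the resistances:
  R_conv,in = 1/(4πr²h) = 1/(4π·2.85²·248) = 3.950×10^-5 K/W
  R_copper = (1/2.85 − 1/2.86)/(4πk) = 0.001227/(4π·378) = 2.583×10^-7 K/W
  R_fibreglass batt = (1/2.86 − 1/3.38)/(4πk) = 0.05379/(4π·0.0399) = 0.1073 K/W
  R_phenolic foam = (1/3.38 − 1/3.72)/(4πk) = 0.02704/(4π·0.0257) = 0.08373 K/W
ΣR = 0.1911 K/W
ΔT = Q·ΣR = 180 × 0.1911 = 34.40 K
Heat flows outward, so T_out = T_in − ΔT = 45.6 − 34.40 = 11.2 °C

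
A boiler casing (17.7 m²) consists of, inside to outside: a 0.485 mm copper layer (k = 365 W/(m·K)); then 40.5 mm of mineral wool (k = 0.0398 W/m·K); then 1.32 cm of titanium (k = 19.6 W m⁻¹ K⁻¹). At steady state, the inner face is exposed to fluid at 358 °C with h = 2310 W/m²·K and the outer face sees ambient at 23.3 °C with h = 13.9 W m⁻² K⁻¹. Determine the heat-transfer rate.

Series thermal resistances, inner to outer:
  R_conv,in = 1/(hA) = 1/(2310·17.7) = 2.446×10^-5 K/W
  R_copper = L/(kA) = 4.85×10^-4/(365·17.7) = 7.507×10^-8 K/W
  R_mineral wool = L/(kA) = 0.0405/(0.0398·17.7) = 0.05749 K/W
  R_titanium = L/(kA) = 0.0132/(19.6·17.7) = 3.805×10^-5 K/W
  R_conv,out = 1/(hA) = 1/(13.9·17.7) = 0.004065 K/W
ΣR = 2.446×10^-5 + 7.507×10^-8 + 0.05749 + 3.805×10^-5 + 0.004065 = 0.06162 K/W
Q = ΔT/ΣR = (358 °C − 23.3 °C)/0.06162 = 5430 W

Q = 5.43 kW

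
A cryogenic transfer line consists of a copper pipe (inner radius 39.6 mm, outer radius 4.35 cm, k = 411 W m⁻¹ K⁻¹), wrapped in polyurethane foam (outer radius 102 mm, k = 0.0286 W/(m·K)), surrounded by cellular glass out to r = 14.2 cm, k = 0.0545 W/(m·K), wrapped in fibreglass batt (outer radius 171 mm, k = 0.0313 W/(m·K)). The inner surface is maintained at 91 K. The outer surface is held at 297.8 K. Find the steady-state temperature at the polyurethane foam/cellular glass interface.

T = 238.4 K

Resistance network (inner→outer):
  R'_copper = ln(0.0435/0.0396)/(2πk) = 0.09393/(2π·411) = 3.637×10^-5 m·K/W
  R'_polyurethane foam = ln(0.102/0.0435)/(2πk) = 0.8522/(2π·0.0286) = 4.742 m·K/W
  R'_cellular glass = ln(0.142/0.102)/(2πk) = 0.3309/(2π·0.0545) = 0.9662 m·K/W
  R'_fibreglass batt = ln(0.171/0.142)/(2πk) = 0.1858/(2π·0.0313) = 0.9449 m·K/W
ΣR = 3.637×10^-5 + 4.742 + 0.9662 + 0.9449 = 6.653 m·K/W
Q' = ΔT/ΣR = (91 K − 297.8 K)/6.653 = -31.08 W/m
From the inner boundary to the polyurethane foam/cellular glass interface, ΣR_partial = 4.742 m·K/W.
T_interface = T_in − Q'·ΣR_partial = 91 K − (-31.08)(4.742) = 238.4 K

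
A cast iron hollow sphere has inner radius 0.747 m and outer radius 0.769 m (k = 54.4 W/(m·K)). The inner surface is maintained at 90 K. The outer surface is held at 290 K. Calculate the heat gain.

Q = 3.57×10^6 W

Q = 4πk·ΔT/(1/r₁ − 1/r₂) = 4π × 54.4 × 200 / (1/0.747 − 1/0.769) = 3.57×10^6 W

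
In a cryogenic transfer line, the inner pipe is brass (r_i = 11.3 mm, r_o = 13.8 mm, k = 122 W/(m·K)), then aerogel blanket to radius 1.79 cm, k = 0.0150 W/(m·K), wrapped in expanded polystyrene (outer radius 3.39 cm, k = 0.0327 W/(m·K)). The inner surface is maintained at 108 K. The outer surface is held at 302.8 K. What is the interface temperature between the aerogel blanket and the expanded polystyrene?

Treat each layer as a resistance in series:
  R'_brass = ln(0.0138/0.0113)/(2πk) = 0.1999/(2π·122) = 2.607×10^-4 m·K/W
  R'_aerogel blanket = ln(0.0179/0.0138)/(2πk) = 0.2601/(2π·0.0150) = 2.760 m·K/W
  R'_expanded polystyrene = ln(0.0339/0.0179)/(2πk) = 0.6386/(2π·0.0327) = 3.108 m·K/W
ΣR = 2.607×10^-4 + 2.760 + 3.108 = 5.868 m·K/W
Q' = ΔT/ΣR = (108 K − 302.8 K)/5.868 = -33.20 W/m
From the inner boundary to the aerogel blanket/expanded polystyrene interface, ΣR_partial = 2.760 m·K/W.
T_interface = T_in − Q'·ΣR_partial = 108 K − (-33.20)(2.760) = 199.6 K

T = 199.6 K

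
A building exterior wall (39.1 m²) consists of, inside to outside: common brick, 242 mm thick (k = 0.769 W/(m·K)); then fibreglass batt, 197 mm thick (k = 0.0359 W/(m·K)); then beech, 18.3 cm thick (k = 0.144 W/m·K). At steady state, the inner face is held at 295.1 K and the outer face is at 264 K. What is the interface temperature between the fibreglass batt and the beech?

T = 269.59 K

Treat each layer as a resistance in series:
  R_common brick = L/(kA) = 0.242/(0.769·39.1) = 0.008048 K/W
  R_fibreglass batt = L/(kA) = 0.197/(0.0359·39.1) = 0.1403 K/W
  R_beech = L/(kA) = 0.183/(0.144·39.1) = 0.03250 K/W
ΣR = 0.008048 + 0.1403 + 0.03250 = 0.1808 K/W
Q = ΔT/ΣR = (295.1 K − 264 K)/0.1808 = 172.0 W
From the inner boundary to the fibreglass batt/beech interface, ΣR_partial = 0.1483 K/W.
T_interface = T_in − Q·ΣR_partial = 295.1 K − (172.0)(0.1483) = 269.59 K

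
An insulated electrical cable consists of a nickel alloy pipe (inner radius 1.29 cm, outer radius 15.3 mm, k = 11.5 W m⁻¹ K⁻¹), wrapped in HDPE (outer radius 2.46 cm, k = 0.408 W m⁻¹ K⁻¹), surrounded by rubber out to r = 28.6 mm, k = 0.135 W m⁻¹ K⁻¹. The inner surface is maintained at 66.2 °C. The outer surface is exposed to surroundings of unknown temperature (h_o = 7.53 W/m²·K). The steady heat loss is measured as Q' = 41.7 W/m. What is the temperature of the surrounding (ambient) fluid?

T_out = 20.2 °C

Sum the resistances:
  R'_nickel alloy = ln(0.0153/0.0129)/(2πk) = 0.1706/(2π·11.5) = 0.002361 m·K/W
  R'_HDPE = ln(0.0246/0.0153)/(2πk) = 0.4749/(2π·0.408) = 0.1852 m·K/W
  R'_rubber = ln(0.0286/0.0246)/(2πk) = 0.1507/(2π·0.135) = 0.1776 m·K/W
  R'_conv,out = 1/(2πr h) = 1/(2π·0.0286·7.53) = 0.7390 m·K/W
ΣR = 1.104 m·K/W
ΔT = Q'·ΣR = 41.7 × 1.104 = 46.04 K
Heat flows outward, so T_out = T_in − ΔT = 66.2 − 46.04 = 20.2 °C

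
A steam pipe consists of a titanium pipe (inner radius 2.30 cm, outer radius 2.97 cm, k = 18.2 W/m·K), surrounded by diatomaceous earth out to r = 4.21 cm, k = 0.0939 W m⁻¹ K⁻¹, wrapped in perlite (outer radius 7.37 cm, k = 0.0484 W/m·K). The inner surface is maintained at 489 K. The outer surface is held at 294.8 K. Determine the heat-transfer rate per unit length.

Resistance network (inner→outer):
  R'_titanium = ln(0.0297/0.0230)/(2πk) = 0.2557/(2π·18.2) = 0.002236 m·K/W
  R'_diatomaceous earth = ln(0.0421/0.0297)/(2πk) = 0.3489/(2π·0.0939) = 0.5914 m·K/W
  R'_perlite = ln(0.0737/0.0421)/(2πk) = 0.5600/(2π·0.0484) = 1.841 m·K/W
ΣR = 0.002236 + 0.5914 + 1.841 = 2.435 m·K/W
Q' = ΔT/ΣR = (489 K − 294.8 K)/2.435 = 79.8 W/m

Q' = 79.8 W/m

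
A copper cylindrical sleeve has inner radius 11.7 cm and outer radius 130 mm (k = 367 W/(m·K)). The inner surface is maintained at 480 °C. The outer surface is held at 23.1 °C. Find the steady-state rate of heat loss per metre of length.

Q' = 10000 kW/m

Q' = 2πk·ΔT/ln(r₂/r₁) = 2π × 367 × 456.9 / ln(0.130/0.117) = 1.00×10^7 W/m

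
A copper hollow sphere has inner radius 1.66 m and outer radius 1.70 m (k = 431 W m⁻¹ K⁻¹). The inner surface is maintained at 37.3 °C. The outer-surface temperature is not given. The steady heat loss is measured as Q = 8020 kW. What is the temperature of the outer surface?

Series resistances:
  R_copper = (1/1.66 − 1/1.70)/(4πk) = 0.01417/(4π·431) = 2.617×10^-6 K/W
ΣR = 2.617×10^-6 K/W
ΔT = Q·ΣR = 8.02×10^6 × 2.617×10^-6 = 20.99 K
Heat flows outward, so T_out = T_in − ΔT = 37.3 − 20.99 = 16.3 °C

T_out = 16.3 °C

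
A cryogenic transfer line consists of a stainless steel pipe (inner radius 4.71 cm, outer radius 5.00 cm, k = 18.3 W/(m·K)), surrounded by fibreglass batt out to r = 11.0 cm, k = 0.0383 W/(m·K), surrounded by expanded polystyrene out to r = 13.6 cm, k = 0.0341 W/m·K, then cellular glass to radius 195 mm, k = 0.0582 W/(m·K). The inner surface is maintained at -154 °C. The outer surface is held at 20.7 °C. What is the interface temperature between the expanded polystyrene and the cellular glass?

T = -12.1 °C

Series thermal resistances, inner to outer:
  R'_stainless steel = ln(0.0500/0.0471)/(2πk) = 0.05975/(2π·18.3) = 5.196×10^-4 m·K/W
  R'_fibreglass batt = ln(0.110/0.0500)/(2πk) = 0.7885/(2π·0.0383) = 3.276 m·K/W
  R'_expanded polystyrene = ln(0.136/0.110)/(2πk) = 0.2122/(2π·0.0341) = 0.9903 m·K/W
  R'_cellular glass = ln(0.195/0.136)/(2πk) = 0.3603/(2π·0.0582) = 0.9854 m·K/W
ΣR = 5.196×10^-4 + 3.276 + 0.9903 + 0.9854 = 5.252 m·K/W
Q' = ΔT/ΣR = (-154 °C − 20.7 °C)/5.252 = -33.26 W/m
From the inner boundary to the expanded polystyrene/cellular glass interface, ΣR_partial = 4.267 m·K/W.
T_interface = T_in − Q'·ΣR_partial = -154 °C − (-33.26)(4.267) = -12.1 °C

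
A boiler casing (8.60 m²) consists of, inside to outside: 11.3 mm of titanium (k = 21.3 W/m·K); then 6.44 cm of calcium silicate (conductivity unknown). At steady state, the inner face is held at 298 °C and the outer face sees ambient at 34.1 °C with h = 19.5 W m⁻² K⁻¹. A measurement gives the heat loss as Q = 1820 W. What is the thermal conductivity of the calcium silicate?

k = 0.0539 W/m·K

ΣR = ΔT/Q = |298 − 34.1|/1820 = 0.1450 K/W
Known resistances:
  R_titanium = L/(kA) = 0.0113/(21.3·8.60) = 6.169×10^-5 K/W
  R_conv,out = 1/(hA) = 1/(19.5·8.60) = 0.005963 K/W
R_calcium silicate = ΣR − ΣR_known = 0.1450 − 0.006025 = 0.1390 K/W
L/(kA) = 0.1390 ⇒ k = 0.0644/(0.1390·8.60) = 0.0539 W/m·K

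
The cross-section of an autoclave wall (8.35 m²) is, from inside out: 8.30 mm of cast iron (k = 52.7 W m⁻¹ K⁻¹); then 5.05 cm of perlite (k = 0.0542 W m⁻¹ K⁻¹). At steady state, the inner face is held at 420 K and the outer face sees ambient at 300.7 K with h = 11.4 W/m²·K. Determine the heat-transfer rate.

Q = 977 W

Series thermal resistances, inner to outer:
  R_cast iron = L/(kA) = 0.00830/(52.7·8.35) = 1.886×10^-5 K/W
  R_perlite = L/(kA) = 0.0505/(0.0542·8.35) = 0.1116 K/W
  R_conv,out = 1/(hA) = 1/(11.4·8.35) = 0.01051 K/W
ΣR = 1.886×10^-5 + 0.1116 + 0.01051 = 0.1221 K/W
Q = ΔT/ΣR = (420 K − 300.7 K)/0.1221 = 977 W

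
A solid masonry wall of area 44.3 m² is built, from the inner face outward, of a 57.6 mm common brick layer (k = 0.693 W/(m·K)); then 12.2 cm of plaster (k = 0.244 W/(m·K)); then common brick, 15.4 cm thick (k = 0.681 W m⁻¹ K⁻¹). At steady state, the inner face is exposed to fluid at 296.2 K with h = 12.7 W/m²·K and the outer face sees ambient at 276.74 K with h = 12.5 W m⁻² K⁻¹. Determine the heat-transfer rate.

Resistance network (inner→outer):
  R_conv,in = 1/(hA) = 1/(12.7·44.3) = 0.001777 K/W
  R_common brick = L/(kA) = 0.0576/(0.693·44.3) = 0.001876 K/W
  R_plaster = L/(kA) = 0.122/(0.244·44.3) = 0.01129 K/W
  R_common brick = L/(kA) = 0.154/(0.681·44.3) = 0.005105 K/W
  R_conv,out = 1/(hA) = 1/(12.5·44.3) = 0.001806 K/W
ΣR = 0.001777 + 0.001876 + 0.01129 + 0.005105 + 0.001806 = 0.02185 K/W
Q = ΔT/ΣR = (296.2 K − 276.74 K)/0.02185 = 891 W

Q = 891 W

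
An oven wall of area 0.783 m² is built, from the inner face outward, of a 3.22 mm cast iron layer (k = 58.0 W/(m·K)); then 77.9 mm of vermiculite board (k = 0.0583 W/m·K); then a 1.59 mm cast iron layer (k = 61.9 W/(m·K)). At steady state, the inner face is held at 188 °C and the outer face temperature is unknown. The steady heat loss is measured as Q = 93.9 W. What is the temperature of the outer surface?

Series resistances:
  R_cast iron = L/(kA) = 0.00322/(58.0·0.783) = 7.090×10^-5 K/W
  R_vermiculite board = L/(kA) = 0.0779/(0.0583·0.783) = 1.707 K/W
  R_cast iron = L/(kA) = 0.00159/(61.9·0.783) = 3.281×10^-5 K/W
ΣR = 1.707 K/W
ΔT = Q·ΣR = 93.9 × 1.707 = 160.3 K
Heat flows outward, so T_out = T_in − ΔT = 188 − 160.3 = 27.7 °C

T_out = 27.7 °C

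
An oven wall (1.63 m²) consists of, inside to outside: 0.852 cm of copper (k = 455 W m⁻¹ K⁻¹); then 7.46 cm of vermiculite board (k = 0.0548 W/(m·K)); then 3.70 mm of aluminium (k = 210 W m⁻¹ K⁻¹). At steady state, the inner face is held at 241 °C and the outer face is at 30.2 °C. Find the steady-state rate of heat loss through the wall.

Resistance network (inner→outer):
  R_copper = L/(kA) = 0.00852/(455·1.63) = 1.149×10^-5 K/W
  R_vermiculite board = L/(kA) = 0.0746/(0.0548·1.63) = 0.8352 K/W
  R_aluminium = L/(kA) = 0.00370/(210·1.63) = 1.081×10^-5 K/W
ΣR = 1.149×10^-5 + 0.8352 + 1.081×10^-5 = 0.8352 K/W
Q = ΔT/ΣR = (241 °C − 30.2 °C)/0.8352 = 252 W

Q = 252 W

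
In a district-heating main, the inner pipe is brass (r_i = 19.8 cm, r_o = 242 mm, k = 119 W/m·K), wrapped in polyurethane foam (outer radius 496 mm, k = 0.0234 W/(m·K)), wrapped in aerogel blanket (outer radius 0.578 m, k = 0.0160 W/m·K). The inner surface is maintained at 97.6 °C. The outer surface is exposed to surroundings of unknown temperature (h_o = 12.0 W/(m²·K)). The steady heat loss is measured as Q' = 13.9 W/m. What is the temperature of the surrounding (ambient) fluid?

T_out = 8.28 °C

Sum the resistances:
  R'_brass = ln(0.242/0.198)/(2πk) = 0.2007/(2π·119) = 2.684×10^-4 m·K/W
  R'_polyurethane foam = ln(0.496/0.242)/(2πk) = 0.7176/(2π·0.0234) = 4.881 m·K/W
  R'_aerogel blanket = ln(0.578/0.496)/(2πk) = 0.1530/(2π·0.0160) = 1.522 m·K/W
  R'_conv,out = 1/(2πr h) = 1/(2π·0.578·12.0) = 0.02295 m·K/W
ΣR = 6.426 m·K/W
ΔT = Q'·ΣR = 13.9 × 6.426 = 89.32 K
Heat flows outward, so T_out = T_in − ΔT = 97.6 − 89.32 = 8.28 °C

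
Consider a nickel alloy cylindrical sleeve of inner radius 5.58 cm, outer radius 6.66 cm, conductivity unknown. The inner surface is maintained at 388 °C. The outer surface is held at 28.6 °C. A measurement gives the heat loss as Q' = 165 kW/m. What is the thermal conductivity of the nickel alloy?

k = 12.9 W/m·K

ΣR = ΔT/Q' = |388 − 28.6|/1.65×10^5 = 0.002178 m·K/W
ln(r₂/r₁)/(2πk) = 0.002178 ⇒ k = 0.1769/(2π·0.002178) = 12.9 W/m·K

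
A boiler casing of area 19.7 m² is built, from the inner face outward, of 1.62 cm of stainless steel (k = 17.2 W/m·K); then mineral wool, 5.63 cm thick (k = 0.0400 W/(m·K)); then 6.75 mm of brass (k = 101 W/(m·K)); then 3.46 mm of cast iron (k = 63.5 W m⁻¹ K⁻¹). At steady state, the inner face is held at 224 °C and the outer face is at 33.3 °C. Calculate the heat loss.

Series thermal resistances, inner to outer:
  R_stainless steel = L/(kA) = 0.0162/(17.2·19.7) = 4.781×10^-5 K/W
  R_mineral wool = L/(kA) = 0.0563/(0.0400·19.7) = 0.07145 K/W
  R_brass = L/(kA) = 0.00675/(101·19.7) = 3.392×10^-6 K/W
  R_cast iron = L/(kA) = 0.00346/(63.5·19.7) = 2.766×10^-6 K/W
ΣR = 4.781×10^-5 + 0.07145 + 3.392×10^-6 + 2.766×10^-6 = 0.07150 K/W
Q = ΔT/ΣR = (224 °C − 33.3 °C)/0.07150 = 2670 W

Q = 2.67 kW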